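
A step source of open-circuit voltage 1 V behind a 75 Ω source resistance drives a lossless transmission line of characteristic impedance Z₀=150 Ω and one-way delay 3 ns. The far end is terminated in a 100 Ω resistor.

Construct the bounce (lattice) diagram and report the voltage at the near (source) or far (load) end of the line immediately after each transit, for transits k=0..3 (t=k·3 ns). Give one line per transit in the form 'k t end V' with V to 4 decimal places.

Γ_L=-0.200000, Γ_S=-0.333333; launch V₁=1·150/225=0.666667
k=0 src: V=0.6667
k=1 load: inc=0.666667, refl=0.666667·-0.200000=-0.1333; V=0.000000+0.666667+-0.133333=0.5333
k=2 src: inc=-0.133333, refl=-0.133333·-0.333333=0.0444; V=0.666667+-0.133333+0.044444=0.5778
k=3 load: inc=0.044444, refl=0.044444·-0.200000=-0.0089; V=0.533333+0.044444+-0.008889=0.5689

0 0 source 0.6667
1 3 load 0.5333
2 6 source 0.5778
3 9 load 0.5689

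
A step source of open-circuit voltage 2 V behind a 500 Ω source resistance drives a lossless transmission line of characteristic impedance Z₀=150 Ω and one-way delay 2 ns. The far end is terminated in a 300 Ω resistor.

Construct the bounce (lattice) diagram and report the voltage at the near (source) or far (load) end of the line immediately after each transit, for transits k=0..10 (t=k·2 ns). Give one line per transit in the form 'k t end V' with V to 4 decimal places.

Γ_L=0.333333, Γ_S=0.538462; launch V₁=2·150/650=0.461538
k=0 src: V=0.4615
k=1 load: inc=0.461538, refl=0.461538·0.333333=0.1538; V=0.000000+0.461538+0.153846=0.6154
k=2 src: inc=0.153846, refl=0.153846·0.538462=0.0828; V=0.461538+0.153846+0.082840=0.6982
k=3 load: inc=0.082840, refl=0.082840·0.333333=0.0276; V=0.615385+0.082840+0.027613=0.7258
k=4 src: inc=0.027613, refl=0.027613·0.538462=0.0149; V=0.698225+0.027613+0.014869=0.7407
k=5 load: inc=0.014869, refl=0.014869·0.333333=0.0050; V=0.725838+0.014869+0.004956=0.7457
k=6 src: inc=0.004956, refl=0.004956·0.538462=0.0027; V=0.740707+0.004956+0.002669=0.7483
k=7 load: inc=0.002669, refl=0.002669·0.333333=0.0009; V=0.745663+0.002669+0.000890=0.7492
k=8 src: inc=0.000890, refl=0.000890·0.538462=0.0005; V=0.748332+0.000890+0.000479=0.7497
k=9 load: inc=0.000479, refl=0.000479·0.333333=0.0002; V=0.749222+0.000479+0.000160=0.7499
k=10 src: inc=0.000160, refl=0.000160·0.538462=0.0001; V=0.749701+0.000160+0.000086=0.7499

0 0 source 0.4615
1 2 load 0.6154
2 4 source 0.6982
3 6 load 0.7258
4 8 source 0.7407
5 10 load 0.7457
6 12 source 0.7483
7 14 load 0.7492
8 16 source 0.7497
9 18 load 0.7499
10 20 source 0.7499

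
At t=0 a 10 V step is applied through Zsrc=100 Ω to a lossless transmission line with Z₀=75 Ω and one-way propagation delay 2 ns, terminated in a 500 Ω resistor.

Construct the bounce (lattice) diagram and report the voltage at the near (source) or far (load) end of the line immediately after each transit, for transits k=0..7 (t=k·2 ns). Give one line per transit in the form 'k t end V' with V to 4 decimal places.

0 0 source 4.2857
1 2 load 7.4534
2 4 source 7.9059
3 6 load 8.2404
4 8 source 8.2882
5 10 load 8.3235
6 12 source 8.3286
7 14 load 8.3323

Γ_L=0.739130, Γ_S=0.142857; launch V₁=10·75/175=4.285714
k=0 src: V=4.2857
k=1 load: inc=4.285714, refl=4.285714·0.739130=3.1677; V=0.000000+4.285714+3.167702=7.4534
k=2 src: inc=3.167702, refl=3.167702·0.142857=0.4525; V=4.285714+3.167702+0.452529=7.9059
k=3 load: inc=0.452529, refl=0.452529·0.739130=0.3345; V=7.453416+0.452529+0.334478=8.2404
k=4 src: inc=0.334478, refl=0.334478·0.142857=0.0478; V=7.905945+0.334478+0.047783=8.2882
k=5 load: inc=0.047783, refl=0.047783·0.739130=0.0353; V=8.240423+0.047783+0.035318=8.3235
k=6 src: inc=0.035318, refl=0.035318·0.142857=0.0050; V=8.288205+0.035318+0.005045=8.3286
k=7 load: inc=0.005045, refl=0.005045·0.739130=0.0037; V=8.323523+0.005045+0.003729=8.3323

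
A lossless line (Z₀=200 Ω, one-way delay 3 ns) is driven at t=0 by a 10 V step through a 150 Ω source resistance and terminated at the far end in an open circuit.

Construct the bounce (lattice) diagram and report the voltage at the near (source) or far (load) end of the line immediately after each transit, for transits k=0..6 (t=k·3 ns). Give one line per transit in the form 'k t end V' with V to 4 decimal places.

Γ_L=1.000000, Γ_S=-0.142857; launch V₁=10·200/350=5.714286
k=0 src: V=5.7143
k=1 load: inc=5.714286, refl=5.714286·1.000000=5.7143; V=0.000000+5.714286+5.714286=11.4286
k=2 src: inc=5.714286, refl=5.714286·-0.142857=-0.8163; V=5.714286+5.714286+-0.816327=10.6122
k=3 load: inc=-0.816327, refl=-0.816327·1.000000=-0.8163; V=11.428571+-0.816327+-0.816327=9.7959
k=4 src: inc=-0.816327, refl=-0.816327·-0.142857=0.1166; V=10.612245+-0.816327+0.116618=9.9125
k=5 load: inc=0.116618, refl=0.116618·1.000000=0.1166; V=9.795918+0.116618+0.116618=10.0292
k=6 src: inc=0.116618, refl=0.116618·-0.142857=-0.0167; V=9.912536+0.116618+-0.016660=10.0125

0 0 source 5.7143
1 3 load 11.4286
2 6 source 10.6122
3 9 load 9.7959
4 12 source 9.9125
5 15 load 10.0292
6 18 source 10.0125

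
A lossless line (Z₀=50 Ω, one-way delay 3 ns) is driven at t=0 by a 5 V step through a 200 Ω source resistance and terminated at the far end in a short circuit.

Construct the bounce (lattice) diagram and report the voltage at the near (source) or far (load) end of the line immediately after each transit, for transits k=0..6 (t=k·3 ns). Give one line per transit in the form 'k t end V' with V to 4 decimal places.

0 0 source 1.0000
1 3 load 0.0000
2 6 source -0.6000
3 9 load 0.0000
4 12 source 0.3600
5 15 load 0.0000
6 18 source -0.2160

Γ_L=-1.000000, Γ_S=0.600000; launch V₁=5·50/250=1.000000
k=0 src: V=1.0000
k=1 load: inc=1.000000, refl=1.000000·-1.000000=-1.0000; V=0.000000+1.000000+-1.000000=0.0000
k=2 src: inc=-1.000000, refl=-1.000000·0.600000=-0.6000; V=1.000000+-1.000000+-0.600000=-0.6000
k=3 load: inc=-0.600000, refl=-0.600000·-1.000000=0.6000; V=0.000000+-0.600000+0.600000=0.0000
k=4 src: inc=0.600000, refl=0.600000·0.600000=0.3600; V=-0.600000+0.600000+0.360000=0.3600
k=5 load: inc=0.360000, refl=0.360000·-1.000000=-0.3600; V=0.000000+0.360000+-0.360000=0.0000
k=6 src: inc=-0.360000, refl=-0.360000·0.600000=-0.2160; V=0.360000+-0.360000+-0.216000=-0.2160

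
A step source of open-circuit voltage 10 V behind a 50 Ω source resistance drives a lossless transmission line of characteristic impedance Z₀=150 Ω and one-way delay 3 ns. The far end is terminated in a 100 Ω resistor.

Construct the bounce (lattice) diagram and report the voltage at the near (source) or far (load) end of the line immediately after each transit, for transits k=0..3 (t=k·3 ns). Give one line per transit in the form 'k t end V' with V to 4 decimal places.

Γ_L=-0.200000, Γ_S=-0.500000; launch V₁=10·150/200=7.500000
k=0 src: V=7.5000
k=1 load: inc=7.500000, refl=7.500000·-0.200000=-1.5000; V=0.000000+7.500000+-1.500000=6.0000
k=2 src: inc=-1.500000, refl=-1.500000·-0.500000=0.7500; V=7.500000+-1.500000+0.750000=6.7500
k=3 load: inc=0.750000, refl=0.750000·-0.200000=-0.1500; V=6.000000+0.750000+-0.150000=6.6000

0 0 source 7.5000
1 3 load 6.0000
2 6 source 6.7500
3 9 load 6.6000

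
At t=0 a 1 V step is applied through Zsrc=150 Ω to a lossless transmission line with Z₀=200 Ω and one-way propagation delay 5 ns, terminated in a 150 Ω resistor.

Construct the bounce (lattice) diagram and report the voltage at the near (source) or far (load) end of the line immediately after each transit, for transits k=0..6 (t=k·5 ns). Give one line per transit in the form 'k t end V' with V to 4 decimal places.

Γ_L=-0.142857, Γ_S=-0.142857; launch V₁=1·200/350=0.571429
k=0 src: V=0.5714
k=1 load: inc=0.571429, refl=0.571429·-0.142857=-0.0816; V=0.000000+0.571429+-0.081633=0.4898
k=2 src: inc=-0.081633, refl=-0.081633·-0.142857=0.0117; V=0.571429+-0.081633+0.011662=0.5015
k=3 load: inc=0.011662, refl=0.011662·-0.142857=-0.0017; V=0.489796+0.011662+-0.001666=0.4998
k=4 src: inc=-0.001666, refl=-0.001666·-0.142857=0.0002; V=0.501458+-0.001666+0.000238=0.5000
k=5 load: inc=0.000238, refl=0.000238·-0.142857=-0.0000; V=0.499792+0.000238+-0.000034=0.5000
k=6 src: inc=-0.000034, refl=-0.000034·-0.142857=0.0000; V=0.500030+-0.000034+0.000005=0.5000

0 0 source 0.5714
1 5 load 0.4898
2 10 source 0.5015
3 15 load 0.4998
4 20 source 0.5000
5 25 load 0.5000
6 30 source 0.5000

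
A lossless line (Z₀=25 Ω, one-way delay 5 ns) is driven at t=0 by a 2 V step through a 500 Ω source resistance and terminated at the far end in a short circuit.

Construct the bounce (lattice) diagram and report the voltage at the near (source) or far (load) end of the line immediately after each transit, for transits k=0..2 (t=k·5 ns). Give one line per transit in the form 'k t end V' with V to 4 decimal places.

Γ_L=-1.000000, Γ_S=0.904762; launch V₁=2·25/525=0.095238
k=0 src: V=0.0952
k=1 load: inc=0.095238, refl=0.095238·-1.000000=-0.0952; V=0.000000+0.095238+-0.095238=0.0000
k=2 src: inc=-0.095238, refl=-0.095238·0.904762=-0.0862; V=0.095238+-0.095238+-0.086168=-0.0862

0 0 source 0.0952
1 5 load 0.0000
2 10 source -0.0862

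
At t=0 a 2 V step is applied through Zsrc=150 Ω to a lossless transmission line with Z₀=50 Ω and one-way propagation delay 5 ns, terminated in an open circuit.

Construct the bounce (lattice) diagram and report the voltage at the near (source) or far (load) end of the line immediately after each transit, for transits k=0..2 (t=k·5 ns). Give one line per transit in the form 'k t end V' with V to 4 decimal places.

0 0 source 0.5000
1 5 load 1.0000
2 10 source 1.2500

Γ_L=1.000000, Γ_S=0.500000; launch V₁=2·50/200=0.500000
k=0 src: V=0.5000
k=1 load: inc=0.500000, refl=0.500000·1.000000=0.5000; V=0.000000+0.500000+0.500000=1.0000
k=2 src: inc=0.500000, refl=0.500000·0.500000=0.2500; V=0.500000+0.500000+0.250000=1.2500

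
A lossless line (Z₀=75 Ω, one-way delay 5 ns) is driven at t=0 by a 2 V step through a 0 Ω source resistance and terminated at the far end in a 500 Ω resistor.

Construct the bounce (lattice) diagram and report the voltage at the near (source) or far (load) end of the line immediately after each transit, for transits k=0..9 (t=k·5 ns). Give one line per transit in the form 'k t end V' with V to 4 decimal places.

0 0 source 2.0000
1 5 load 3.4783
2 10 source 2.0000
3 15 load 0.9074
4 20 source 2.0000
5 25 load 2.8076
6 30 source 2.0000
7 35 load 1.4031
8 40 source 2.0000
9 45 load 2.4412

Γ_L=0.739130, Γ_S=-1.000000; launch V₁=2·75/75=2.000000
k=0 src: V=2.0000
k=1 load: inc=2.000000, refl=2.000000·0.739130=1.4783; V=0.000000+2.000000+1.478261=3.4783
k=2 src: inc=1.478261, refl=1.478261·-1.000000=-1.4783; V=2.000000+1.478261+-1.478261=2.0000
k=3 load: inc=-1.478261, refl=-1.478261·0.739130=-1.0926; V=3.478261+-1.478261+-1.092628=0.9074
k=4 src: inc=-1.092628, refl=-1.092628·-1.000000=1.0926; V=2.000000+-1.092628+1.092628=2.0000
k=5 load: inc=1.092628, refl=1.092628·0.739130=0.8076; V=0.907372+1.092628+0.807594=2.8076
k=6 src: inc=0.807594, refl=0.807594·-1.000000=-0.8076; V=2.000000+0.807594+-0.807594=2.0000
k=7 load: inc=-0.807594, refl=-0.807594·0.739130=-0.5969; V=2.807594+-0.807594+-0.596918=1.4031
k=8 src: inc=-0.596918, refl=-0.596918·-1.000000=0.5969; V=2.000000+-0.596918+0.596918=2.0000
k=9 load: inc=0.596918, refl=0.596918·0.739130=0.4412; V=1.403082+0.596918+0.441200=2.4412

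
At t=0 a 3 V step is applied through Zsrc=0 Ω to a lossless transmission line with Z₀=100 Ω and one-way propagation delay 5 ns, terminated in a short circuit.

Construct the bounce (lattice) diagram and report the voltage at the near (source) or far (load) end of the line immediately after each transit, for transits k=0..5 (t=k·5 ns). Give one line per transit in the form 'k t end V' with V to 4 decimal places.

0 0 source 3.0000
1 5 load 0.0000
2 10 source 3.0000
3 15 load 0.0000
4 20 source 3.0000
5 25 load 0.0000

Γ_L=-1.000000, Γ_S=-1.000000; launch V₁=3·100/100=3.000000
k=0 src: V=3.0000
k=1 load: inc=3.000000, refl=3.000000·-1.000000=-3.0000; V=0.000000+3.000000+-3.000000=0.0000
k=2 src: inc=-3.000000, refl=-3.000000·-1.000000=3.0000; V=3.000000+-3.000000+3.000000=3.0000
k=3 load: inc=3.000000, refl=3.000000·-1.000000=-3.0000; V=0.000000+3.000000+-3.000000=0.0000
k=4 src: inc=-3.000000, refl=-3.000000·-1.000000=3.0000; V=3.000000+-3.000000+3.000000=3.0000
k=5 load: inc=3.000000, refl=3.000000·-1.000000=-3.0000; V=0.000000+3.000000+-3.000000=0.0000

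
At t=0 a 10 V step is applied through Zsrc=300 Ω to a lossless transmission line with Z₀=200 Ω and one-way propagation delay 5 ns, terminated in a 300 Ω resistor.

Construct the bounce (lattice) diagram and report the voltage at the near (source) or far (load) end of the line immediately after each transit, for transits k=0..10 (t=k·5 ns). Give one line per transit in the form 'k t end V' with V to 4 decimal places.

0 0 source 4.0000
1 5 load 4.8000
2 10 source 4.9600
3 15 load 4.9920
4 20 source 4.9984
5 25 load 4.9997
6 30 source 4.9999
7 35 load 5.0000
8 40 source 5.0000
9 45 load 5.0000
10 50 source 5.0000

Γ_L=0.200000, Γ_S=0.200000; launch V₁=10·200/500=4.000000
k=0 src: V=4.0000
k=1 load: inc=4.000000, refl=4.000000·0.200000=0.8000; V=0.000000+4.000000+0.800000=4.8000
k=2 src: inc=0.800000, refl=0.800000·0.200000=0.1600; V=4.000000+0.800000+0.160000=4.9600
k=3 load: inc=0.160000, refl=0.160000·0.200000=0.0320; V=4.800000+0.160000+0.032000=4.9920
k=4 src: inc=0.032000, refl=0.032000·0.200000=0.0064; V=4.960000+0.032000+0.006400=4.9984
k=5 load: inc=0.006400, refl=0.006400·0.200000=0.0013; V=4.992000+0.006400+0.001280=4.9997
k=6 src: inc=0.001280, refl=0.001280·0.200000=0.0003; V=4.998400+0.001280+0.000256=4.9999
k=7 load: inc=0.000256, refl=0.000256·0.200000=0.0001; V=4.999680+0.000256+0.000051=5.0000
k=8 src: inc=0.000051, refl=0.000051·0.200000=0.0000; V=4.999936+0.000051+0.000010=5.0000
k=9 load: inc=0.000010, refl=0.000010·0.200000=0.0000; V=4.999987+0.000010+0.000002=5.0000
k=10 src: inc=0.000002, refl=0.000002·0.200000=0.0000; V=4.999997+0.000002+0.000000=5.0000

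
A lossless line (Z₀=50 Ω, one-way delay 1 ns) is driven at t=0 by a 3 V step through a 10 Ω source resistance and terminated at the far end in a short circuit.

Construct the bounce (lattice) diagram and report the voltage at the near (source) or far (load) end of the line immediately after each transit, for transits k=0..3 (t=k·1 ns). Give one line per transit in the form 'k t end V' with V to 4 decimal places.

Γ_L=-1.000000, Γ_S=-0.666667; launch V₁=3·50/60=2.500000
k=0 src: V=2.5000
k=1 load: inc=2.500000, refl=2.500000·-1.000000=-2.5000; V=0.000000+2.500000+-2.500000=0.0000
k=2 src: inc=-2.500000, refl=-2.500000·-0.666667=1.6667; V=2.500000+-2.500000+1.666667=1.6667
k=3 load: inc=1.666667, refl=1.666667·-1.000000=-1.6667; V=0.000000+1.666667+-1.666667=0.0000

0 0 source 2.5000
1 1 load 0.0000
2 2 source 1.6667
3 3 load 0.0000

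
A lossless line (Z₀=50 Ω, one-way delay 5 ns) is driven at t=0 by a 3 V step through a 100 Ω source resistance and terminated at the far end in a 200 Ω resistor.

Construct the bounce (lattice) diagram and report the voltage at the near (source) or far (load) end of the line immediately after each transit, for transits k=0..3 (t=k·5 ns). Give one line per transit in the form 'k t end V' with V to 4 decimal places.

Γ_L=0.600000, Γ_S=0.333333; launch V₁=3·50/150=1.000000
k=0 src: V=1.0000
k=1 load: inc=1.000000, refl=1.000000·0.600000=0.6000; V=0.000000+1.000000+0.600000=1.6000
k=2 src: inc=0.600000, refl=0.600000·0.333333=0.2000; V=1.000000+0.600000+0.200000=1.8000
k=3 load: inc=0.200000, refl=0.200000·0.600000=0.1200; V=1.600000+0.200000+0.120000=1.9200

0 0 source 1.0000
1 5 load 1.6000
2 10 source 1.8000
3 15 load 1.9200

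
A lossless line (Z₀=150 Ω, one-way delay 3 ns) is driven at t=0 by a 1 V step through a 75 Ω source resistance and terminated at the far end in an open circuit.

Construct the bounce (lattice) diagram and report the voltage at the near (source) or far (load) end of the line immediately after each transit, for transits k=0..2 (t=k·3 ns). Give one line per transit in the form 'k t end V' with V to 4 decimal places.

Γ_L=1.000000, Γ_S=-0.333333; launch V₁=1·150/225=0.666667
k=0 src: V=0.6667
k=1 load: inc=0.666667, refl=0.666667·1.000000=0.6667; V=0.000000+0.666667+0.666667=1.3333
k=2 src: inc=0.666667, refl=0.666667·-0.333333=-0.2222; V=0.666667+0.666667+-0.222222=1.1111

0 0 source 0.6667
1 3 load 1.3333
2 6 source 1.1111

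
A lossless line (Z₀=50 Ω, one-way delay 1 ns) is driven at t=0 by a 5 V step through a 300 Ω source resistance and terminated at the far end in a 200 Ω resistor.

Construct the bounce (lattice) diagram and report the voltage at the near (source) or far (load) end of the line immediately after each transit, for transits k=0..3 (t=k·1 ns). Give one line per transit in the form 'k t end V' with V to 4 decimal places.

Γ_L=0.600000, Γ_S=0.714286; launch V₁=5·50/350=0.714286
k=0 src: V=0.7143
k=1 load: inc=0.714286, refl=0.714286·0.600000=0.4286; V=0.000000+0.714286+0.428571=1.1429
k=2 src: inc=0.428571, refl=0.428571·0.714286=0.3061; V=0.714286+0.428571+0.306122=1.4490
k=3 load: inc=0.306122, refl=0.306122·0.600000=0.1837; V=1.142857+0.306122+0.183673=1.6327

0 0 source 0.7143
1 1 load 1.1429
2 2 source 1.4490
3 3 load 1.6327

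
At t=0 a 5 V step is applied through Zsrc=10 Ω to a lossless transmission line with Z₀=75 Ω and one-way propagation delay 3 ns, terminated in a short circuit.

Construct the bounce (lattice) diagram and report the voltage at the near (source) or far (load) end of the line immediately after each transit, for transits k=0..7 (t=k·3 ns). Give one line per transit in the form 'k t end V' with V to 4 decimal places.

0 0 source 4.4118
1 3 load 0.0000
2 6 source 3.3737
3 9 load 0.0000
4 12 source 2.5799
5 15 load 0.0000
6 18 source 1.9729
7 21 load 0.0000

Γ_L=-1.000000, Γ_S=-0.764706; launch V₁=5·75/85=4.411765
k=0 src: V=4.4118
k=1 load: inc=4.411765, refl=4.411765·-1.000000=-4.4118; V=0.000000+4.411765+-4.411765=0.0000
k=2 src: inc=-4.411765, refl=-4.411765·-0.764706=3.3737; V=4.411765+-4.411765+3.373702=3.3737
k=3 load: inc=3.373702, refl=3.373702·-1.000000=-3.3737; V=0.000000+3.373702+-3.373702=0.0000
k=4 src: inc=-3.373702, refl=-3.373702·-0.764706=2.5799; V=3.373702+-3.373702+2.579890=2.5799
k=5 load: inc=2.579890, refl=2.579890·-1.000000=-2.5799; V=0.000000+2.579890+-2.579890=0.0000
k=6 src: inc=-2.579890, refl=-2.579890·-0.764706=1.9729; V=2.579890+-2.579890+1.972857=1.9729
k=7 load: inc=1.972857, refl=1.972857·-1.000000=-1.9729; V=0.000000+1.972857+-1.972857=0.0000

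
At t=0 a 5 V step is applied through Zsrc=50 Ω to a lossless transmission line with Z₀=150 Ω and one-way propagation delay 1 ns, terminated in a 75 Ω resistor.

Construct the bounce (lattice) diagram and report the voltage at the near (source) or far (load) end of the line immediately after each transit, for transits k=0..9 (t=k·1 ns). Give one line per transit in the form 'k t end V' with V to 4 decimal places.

Γ_L=-0.333333, Γ_S=-0.500000; launch V₁=5·150/200=3.750000
k=0 src: V=3.7500
k=1 load: inc=3.750000, refl=3.750000·-0.333333=-1.2500; V=0.000000+3.750000+-1.250000=2.5000
k=2 src: inc=-1.250000, refl=-1.250000·-0.500000=0.6250; V=3.750000+-1.250000+0.625000=3.1250
k=3 load: inc=0.625000, refl=0.625000·-0.333333=-0.2083; V=2.500000+0.625000+-0.208333=2.9167
k=4 src: inc=-0.208333, refl=-0.208333·-0.500000=0.1042; V=3.125000+-0.208333+0.104167=3.0208
k=5 load: inc=0.104167, refl=0.104167·-0.333333=-0.0347; V=2.916667+0.104167+-0.034722=2.9861
k=6 src: inc=-0.034722, refl=-0.034722·-0.500000=0.0174; V=3.020833+-0.034722+0.017361=3.0035
k=7 load: inc=0.017361, refl=0.017361·-0.333333=-0.0058; V=2.986111+0.017361+-0.005787=2.9977
k=8 src: inc=-0.005787, refl=-0.005787·-0.500000=0.0029; V=3.003472+-0.005787+0.002894=3.0006
k=9 load: inc=0.002894, refl=0.002894·-0.333333=-0.0010; V=2.997685+0.002894+-0.000965=2.9996

0 0 source 3.7500
1 1 load 2.5000
2 2 source 3.1250
3 3 load 2.9167
4 4 source 3.0208
5 5 load 2.9861
6 6 source 3.0035
7 7 load 2.9977
8 8 source 3.0006
9 9 load 2.9996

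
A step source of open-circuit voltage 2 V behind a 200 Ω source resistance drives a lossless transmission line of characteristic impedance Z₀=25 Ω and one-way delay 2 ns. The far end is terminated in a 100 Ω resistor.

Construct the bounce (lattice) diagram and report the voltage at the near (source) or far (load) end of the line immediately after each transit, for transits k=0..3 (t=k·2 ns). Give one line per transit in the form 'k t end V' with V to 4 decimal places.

0 0 source 0.2222
1 2 load 0.3556
2 4 source 0.4593
3 6 load 0.5215

Γ_L=0.600000, Γ_S=0.777778; launch V₁=2·25/225=0.222222
k=0 src: V=0.2222
k=1 load: inc=0.222222, refl=0.222222·0.600000=0.1333; V=0.000000+0.222222+0.133333=0.3556
k=2 src: inc=0.133333, refl=0.133333·0.777778=0.1037; V=0.222222+0.133333+0.103704=0.4593
k=3 load: inc=0.103704, refl=0.103704·0.600000=0.0622; V=0.355556+0.103704+0.062222=0.5215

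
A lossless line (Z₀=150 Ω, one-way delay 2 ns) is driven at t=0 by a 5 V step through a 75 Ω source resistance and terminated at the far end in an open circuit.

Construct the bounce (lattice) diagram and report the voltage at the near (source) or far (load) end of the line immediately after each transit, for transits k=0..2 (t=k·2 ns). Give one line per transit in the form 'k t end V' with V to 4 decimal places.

0 0 source 3.3333
1 2 load 6.6667
2 4 source 5.5556

Γ_L=1.000000, Γ_S=-0.333333; launch V₁=5·150/225=3.333333
k=0 src: V=3.3333
k=1 load: inc=3.333333, refl=3.333333·1.000000=3.3333; V=0.000000+3.333333+3.333333=6.6667
k=2 src: inc=3.333333, refl=3.333333·-0.333333=-1.1111; V=3.333333+3.333333+-1.111111=5.5556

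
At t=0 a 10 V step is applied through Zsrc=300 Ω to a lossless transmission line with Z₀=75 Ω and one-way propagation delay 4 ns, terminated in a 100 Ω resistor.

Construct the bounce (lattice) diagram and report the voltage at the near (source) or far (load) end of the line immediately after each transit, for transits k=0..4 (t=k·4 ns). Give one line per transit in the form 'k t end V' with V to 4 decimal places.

0 0 source 2.0000
1 4 load 2.2857
2 8 source 2.4571
3 12 load 2.4816
4 16 source 2.4963

Γ_L=0.142857, Γ_S=0.600000; launch V₁=10·75/375=2.000000
k=0 src: V=2.0000
k=1 load: inc=2.000000, refl=2.000000·0.142857=0.2857; V=0.000000+2.000000+0.285714=2.2857
k=2 src: inc=0.285714, refl=0.285714·0.600000=0.1714; V=2.000000+0.285714+0.171429=2.4571
k=3 load: inc=0.171429, refl=0.171429·0.142857=0.0245; V=2.285714+0.171429+0.024490=2.4816
k=4 src: inc=0.024490, refl=0.024490·0.600000=0.0147; V=2.457143+0.024490+0.014694=2.4963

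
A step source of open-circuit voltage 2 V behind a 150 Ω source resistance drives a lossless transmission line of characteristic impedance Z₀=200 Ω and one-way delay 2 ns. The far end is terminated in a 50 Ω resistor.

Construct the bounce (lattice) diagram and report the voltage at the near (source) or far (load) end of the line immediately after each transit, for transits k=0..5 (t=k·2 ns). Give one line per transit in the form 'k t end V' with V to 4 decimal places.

Γ_L=-0.600000, Γ_S=-0.142857; launch V₁=2·200/350=1.142857
k=0 src: V=1.1429
k=1 load: inc=1.142857, refl=1.142857·-0.600000=-0.6857; V=0.000000+1.142857+-0.685714=0.4571
k=2 src: inc=-0.685714, refl=-0.685714·-0.142857=0.0980; V=1.142857+-0.685714+0.097959=0.5551
k=3 load: inc=0.097959, refl=0.097959·-0.600000=-0.0588; V=0.457143+0.097959+-0.058776=0.4963
k=4 src: inc=-0.058776, refl=-0.058776·-0.142857=0.0084; V=0.555102+-0.058776+0.008397=0.5047
k=5 load: inc=0.008397, refl=0.008397·-0.600000=-0.0050; V=0.496327+0.008397+-0.005038=0.4997

0 0 source 1.1429
1 2 load 0.4571
2 4 source 0.5551
3 6 load 0.4963
4 8 source 0.5047
5 10 load 0.4997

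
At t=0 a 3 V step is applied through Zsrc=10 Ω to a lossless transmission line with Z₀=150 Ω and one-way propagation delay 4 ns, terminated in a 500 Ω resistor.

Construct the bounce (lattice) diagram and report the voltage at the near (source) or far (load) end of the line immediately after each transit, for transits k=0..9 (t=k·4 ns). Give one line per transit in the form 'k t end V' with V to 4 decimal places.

0 0 source 2.8125
1 4 load 4.3269
2 8 source 3.0018
3 12 load 2.2883
4 16 source 2.9126
5 20 load 3.2488
6 24 source 2.9546
7 28 load 2.7962
8 32 source 2.9348
9 36 load 3.0095

Γ_L=0.538462, Γ_S=-0.875000; launch V₁=3·150/160=2.812500
k=0 src: V=2.8125
k=1 load: inc=2.812500, refl=2.812500·0.538462=1.5144; V=0.000000+2.812500+1.514423=4.3269
k=2 src: inc=1.514423, refl=1.514423·-0.875000=-1.3251; V=2.812500+1.514423+-1.325120=3.0018
k=3 load: inc=-1.325120, refl=-1.325120·0.538462=-0.7135; V=4.326923+-1.325120+-0.713526=2.2883
k=4 src: inc=-0.713526, refl=-0.713526·-0.875000=0.6243; V=3.001803+-0.713526+0.624335=2.9126
k=5 load: inc=0.624335, refl=0.624335·0.538462=0.3362; V=2.288277+0.624335+0.336181=3.2488
k=6 src: inc=0.336181, refl=0.336181·-0.875000=-0.2942; V=2.912612+0.336181+-0.294158=2.9546
k=7 load: inc=-0.294158, refl=-0.294158·0.538462=-0.1584; V=3.248793+-0.294158+-0.158393=2.7962
k=8 src: inc=-0.158393, refl=-0.158393·-0.875000=0.1386; V=2.954635+-0.158393+0.138594=2.9348
k=9 load: inc=0.138594, refl=0.138594·0.538462=0.0746; V=2.796242+0.138594+0.074627=3.0095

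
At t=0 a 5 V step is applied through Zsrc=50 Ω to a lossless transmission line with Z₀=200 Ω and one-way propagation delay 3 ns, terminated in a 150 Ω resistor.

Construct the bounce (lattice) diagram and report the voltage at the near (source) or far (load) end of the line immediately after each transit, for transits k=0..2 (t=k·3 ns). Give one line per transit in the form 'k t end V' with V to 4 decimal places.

Γ_L=-0.142857, Γ_S=-0.600000; launch V₁=5·200/250=4.000000
k=0 src: V=4.0000
k=1 load: inc=4.000000, refl=4.000000·-0.142857=-0.5714; V=0.000000+4.000000+-0.571429=3.4286
k=2 src: inc=-0.571429, refl=-0.571429·-0.600000=0.3429; V=4.000000+-0.571429+0.342857=3.7714

0 0 source 4.0000
1 3 load 3.4286
2 6 source 3.7714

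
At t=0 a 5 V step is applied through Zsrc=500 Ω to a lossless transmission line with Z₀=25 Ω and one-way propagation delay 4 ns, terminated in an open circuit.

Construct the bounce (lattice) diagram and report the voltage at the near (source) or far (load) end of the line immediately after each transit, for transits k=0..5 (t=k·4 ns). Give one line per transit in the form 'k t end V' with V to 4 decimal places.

0 0 source 0.2381
1 4 load 0.4762
2 8 source 0.6916
3 12 load 0.9070
4 16 source 1.1019
5 20 load 1.2968

Γ_L=1.000000, Γ_S=0.904762; launch V₁=5·25/525=0.238095
k=0 src: V=0.2381
k=1 load: inc=0.238095, refl=0.238095·1.000000=0.2381; V=0.000000+0.238095+0.238095=0.4762
k=2 src: inc=0.238095, refl=0.238095·0.904762=0.2154; V=0.238095+0.238095+0.215420=0.6916
k=3 load: inc=0.215420, refl=0.215420·1.000000=0.2154; V=0.476190+0.215420+0.215420=0.9070
k=4 src: inc=0.215420, refl=0.215420·0.904762=0.1949; V=0.691610+0.215420+0.194903=1.1019
k=5 load: inc=0.194903, refl=0.194903·1.000000=0.1949; V=0.907029+0.194903+0.194903=1.2968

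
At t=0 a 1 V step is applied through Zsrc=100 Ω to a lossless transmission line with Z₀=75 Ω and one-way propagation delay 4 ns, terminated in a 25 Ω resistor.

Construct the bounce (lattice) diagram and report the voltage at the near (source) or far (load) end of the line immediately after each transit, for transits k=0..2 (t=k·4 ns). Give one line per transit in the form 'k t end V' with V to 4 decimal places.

0 0 source 0.4286
1 4 load 0.2143
2 8 source 0.1837

Γ_L=-0.500000, Γ_S=0.142857; launch V₁=1·75/175=0.428571
k=0 src: V=0.4286
k=1 load: inc=0.428571, refl=0.428571·-0.500000=-0.2143; V=0.000000+0.428571+-0.214286=0.2143
k=2 src: inc=-0.214286, refl=-0.214286·0.142857=-0.0306; V=0.428571+-0.214286+-0.030612=0.1837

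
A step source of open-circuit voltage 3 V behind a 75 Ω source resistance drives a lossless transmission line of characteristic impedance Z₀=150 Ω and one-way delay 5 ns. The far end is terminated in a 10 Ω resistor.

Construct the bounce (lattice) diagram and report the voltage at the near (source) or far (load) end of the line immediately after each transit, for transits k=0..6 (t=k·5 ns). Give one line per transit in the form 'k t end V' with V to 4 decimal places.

0 0 source 2.0000
1 5 load 0.2500
2 10 source 0.8333
3 15 load 0.3229
4 20 source 0.4931
5 25 load 0.3442
6 30 source 0.3938

Γ_L=-0.875000, Γ_S=-0.333333; launch V₁=3·150/225=2.000000
k=0 src: V=2.0000
k=1 load: inc=2.000000, refl=2.000000·-0.875000=-1.7500; V=0.000000+2.000000+-1.750000=0.2500
k=2 src: inc=-1.750000, refl=-1.750000·-0.333333=0.5833; V=2.000000+-1.750000+0.583333=0.8333
k=3 load: inc=0.583333, refl=0.583333·-0.875000=-0.5104; V=0.250000+0.583333+-0.510417=0.3229
k=4 src: inc=-0.510417, refl=-0.510417·-0.333333=0.1701; V=0.833333+-0.510417+0.170139=0.4931
k=5 load: inc=0.170139, refl=0.170139·-0.875000=-0.1489; V=0.322917+0.170139+-0.148872=0.3442
k=6 src: inc=-0.148872, refl=-0.148872·-0.333333=0.0496; V=0.493056+-0.148872+0.049624=0.3938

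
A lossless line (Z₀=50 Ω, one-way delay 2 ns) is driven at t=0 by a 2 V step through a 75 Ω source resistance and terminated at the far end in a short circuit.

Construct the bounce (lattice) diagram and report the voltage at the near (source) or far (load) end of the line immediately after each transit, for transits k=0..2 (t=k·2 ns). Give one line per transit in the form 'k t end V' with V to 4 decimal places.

0 0 source 0.8000
1 2 load 0.0000
2 4 source -0.1600

Γ_L=-1.000000, Γ_S=0.200000; launch V₁=2·50/125=0.800000
k=0 src: V=0.8000
k=1 load: inc=0.800000, refl=0.800000·-1.000000=-0.8000; V=0.000000+0.800000+-0.800000=0.0000
k=2 src: inc=-0.800000, refl=-0.800000·0.200000=-0.1600; V=0.800000+-0.800000+-0.160000=-0.1600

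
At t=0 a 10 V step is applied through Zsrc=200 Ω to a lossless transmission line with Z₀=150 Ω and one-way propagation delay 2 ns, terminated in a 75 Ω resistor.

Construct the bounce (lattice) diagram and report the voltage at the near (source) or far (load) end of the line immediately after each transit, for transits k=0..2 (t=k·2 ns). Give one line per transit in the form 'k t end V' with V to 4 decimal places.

0 0 source 4.2857
1 2 load 2.8571
2 4 source 2.6531

Γ_L=-0.333333, Γ_S=0.142857; launch V₁=10·150/350=4.285714
k=0 src: V=4.2857
k=1 load: inc=4.285714, refl=4.285714·-0.333333=-1.4286; V=0.000000+4.285714+-1.428571=2.8571
k=2 src: inc=-1.428571, refl=-1.428571·0.142857=-0.2041; V=4.285714+-1.428571+-0.204082=2.6531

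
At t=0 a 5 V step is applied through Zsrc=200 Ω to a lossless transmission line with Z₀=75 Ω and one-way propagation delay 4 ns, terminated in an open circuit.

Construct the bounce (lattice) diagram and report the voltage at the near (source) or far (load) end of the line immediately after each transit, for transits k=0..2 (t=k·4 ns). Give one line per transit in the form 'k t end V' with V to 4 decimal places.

0 0 source 1.3636
1 4 load 2.7273
2 8 source 3.3471

Γ_L=1.000000, Γ_S=0.454545; launch V₁=5·75/275=1.363636
k=0 src: V=1.3636
k=1 load: inc=1.363636, refl=1.363636·1.000000=1.3636; V=0.000000+1.363636+1.363636=2.7273
k=2 src: inc=1.363636, refl=1.363636·0.454545=0.6198; V=1.363636+1.363636+0.619835=3.3471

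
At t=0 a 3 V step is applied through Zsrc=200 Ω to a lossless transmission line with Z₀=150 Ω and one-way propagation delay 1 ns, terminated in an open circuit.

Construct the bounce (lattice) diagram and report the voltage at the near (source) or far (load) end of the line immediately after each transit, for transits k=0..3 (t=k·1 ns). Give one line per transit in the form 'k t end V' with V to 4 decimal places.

Γ_L=1.000000, Γ_S=0.142857; launch V₁=3·150/350=1.285714
k=0 src: V=1.2857
k=1 load: inc=1.285714, refl=1.285714·1.000000=1.2857; V=0.000000+1.285714+1.285714=2.5714
k=2 src: inc=1.285714, refl=1.285714·0.142857=0.1837; V=1.285714+1.285714+0.183673=2.7551
k=3 load: inc=0.183673, refl=0.183673·1.000000=0.1837; V=2.571429+0.183673+0.183673=2.9388

0 0 source 1.2857
1 1 load 2.5714
2 2 source 2.7551
3 3 load 2.9388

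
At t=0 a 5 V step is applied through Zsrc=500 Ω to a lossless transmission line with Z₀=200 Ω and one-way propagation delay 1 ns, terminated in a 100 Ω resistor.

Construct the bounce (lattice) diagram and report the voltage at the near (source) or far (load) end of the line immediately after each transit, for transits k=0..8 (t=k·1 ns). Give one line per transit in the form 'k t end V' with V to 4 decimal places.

Γ_L=-0.333333, Γ_S=0.428571; launch V₁=5·200/700=1.428571
k=0 src: V=1.4286
k=1 load: inc=1.428571, refl=1.428571·-0.333333=-0.4762; V=0.000000+1.428571+-0.476190=0.9524
k=2 src: inc=-0.476190, refl=-0.476190·0.428571=-0.2041; V=1.428571+-0.476190+-0.204082=0.7483
k=3 load: inc=-0.204082, refl=-0.204082·-0.333333=0.0680; V=0.952381+-0.204082+0.068027=0.8163
k=4 src: inc=0.068027, refl=0.068027·0.428571=0.0292; V=0.748299+0.068027+0.029155=0.8455
k=5 load: inc=0.029155, refl=0.029155·-0.333333=-0.0097; V=0.816327+0.029155+-0.009718=0.8358
k=6 src: inc=-0.009718, refl=-0.009718·0.428571=-0.0042; V=0.845481+-0.009718+-0.004165=0.8316
k=7 load: inc=-0.004165, refl=-0.004165·-0.333333=0.0014; V=0.835763+-0.004165+0.001388=0.8330
k=8 src: inc=0.001388, refl=0.001388·0.428571=0.0006; V=0.831598+0.001388+0.000595=0.8336

0 0 source 1.4286
1 1 load 0.9524
2 2 source 0.7483
3 3 load 0.8163
4 4 source 0.8455
5 5 load 0.8358
6 6 source 0.8316
7 7 load 0.8330
8 8 source 0.8336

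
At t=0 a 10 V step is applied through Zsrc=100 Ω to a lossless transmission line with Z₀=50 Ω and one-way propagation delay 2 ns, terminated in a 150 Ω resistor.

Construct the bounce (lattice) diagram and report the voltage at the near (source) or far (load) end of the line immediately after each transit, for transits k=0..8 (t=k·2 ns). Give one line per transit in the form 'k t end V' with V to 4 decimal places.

Γ_L=0.500000, Γ_S=0.333333; launch V₁=10·50/150=3.333333
k=0 src: V=3.3333
k=1 load: inc=3.333333, refl=3.333333·0.500000=1.6667; V=0.000000+3.333333+1.666667=5.0000
k=2 src: inc=1.666667, refl=1.666667·0.333333=0.5556; V=3.333333+1.666667+0.555556=5.5556
k=3 load: inc=0.555556, refl=0.555556·0.500000=0.2778; V=5.000000+0.555556+0.277778=5.8333
k=4 src: inc=0.277778, refl=0.277778·0.333333=0.0926; V=5.555556+0.277778+0.092593=5.9259
k=5 load: inc=0.092593, refl=0.092593·0.500000=0.0463; V=5.833333+0.092593+0.046296=5.9722
k=6 src: inc=0.046296, refl=0.046296·0.333333=0.0154; V=5.925926+0.046296+0.015432=5.9877
k=7 load: inc=0.015432, refl=0.015432·0.500000=0.0077; V=5.972222+0.015432+0.007716=5.9954
k=8 src: inc=0.007716, refl=0.007716·0.333333=0.0026; V=5.987654+0.007716+0.002572=5.9979

0 0 source 3.3333
1 2 load 5.0000
2 4 source 5.5556
3 6 load 5.8333
4 8 source 5.9259
5 10 load 5.9722
6 12 source 5.9877
7 14 load 5.9954
8 16 source 5.9979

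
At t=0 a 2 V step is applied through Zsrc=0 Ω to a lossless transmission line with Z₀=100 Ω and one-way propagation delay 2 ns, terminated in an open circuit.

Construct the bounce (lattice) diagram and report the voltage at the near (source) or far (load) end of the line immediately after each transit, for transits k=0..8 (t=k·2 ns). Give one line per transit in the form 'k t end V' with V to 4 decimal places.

Γ_L=1.000000, Γ_S=-1.000000; launch V₁=2·100/100=2.000000
k=0 src: V=2.0000
k=1 load: inc=2.000000, refl=2.000000·1.000000=2.0000; V=0.000000+2.000000+2.000000=4.0000
k=2 src: inc=2.000000, refl=2.000000·-1.000000=-2.0000; V=2.000000+2.000000+-2.000000=2.0000
k=3 load: inc=-2.000000, refl=-2.000000·1.000000=-2.0000; V=4.000000+-2.000000+-2.000000=0.0000
k=4 src: inc=-2.000000, refl=-2.000000·-1.000000=2.0000; V=2.000000+-2.000000+2.000000=2.0000
k=5 load: inc=2.000000, refl=2.000000·1.000000=2.0000; V=0.000000+2.000000+2.000000=4.0000
k=6 src: inc=2.000000, refl=2.000000·-1.000000=-2.0000; V=2.000000+2.000000+-2.000000=2.0000
k=7 load: inc=-2.000000, refl=-2.000000·1.000000=-2.0000; V=4.000000+-2.000000+-2.000000=0.0000
k=8 src: inc=-2.000000, refl=-2.000000·-1.000000=2.0000; V=2.000000+-2.000000+2.000000=2.0000

0 0 source 2.0000
1 2 load 4.0000
2 4 source 2.0000
3 6 load 0.0000
4 8 source 2.0000
5 10 load 4.0000
6 12 source 2.0000
7 14 load 0.0000
8 16 source 2.0000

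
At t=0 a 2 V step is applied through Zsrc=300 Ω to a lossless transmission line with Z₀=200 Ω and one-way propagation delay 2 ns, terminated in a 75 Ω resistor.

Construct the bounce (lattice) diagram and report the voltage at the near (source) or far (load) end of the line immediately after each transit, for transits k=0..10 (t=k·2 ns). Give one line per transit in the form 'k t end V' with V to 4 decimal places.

Γ_L=-0.454545, Γ_S=0.200000; launch V₁=2·200/500=0.800000
k=0 src: V=0.8000
k=1 load: inc=0.800000, refl=0.800000·-0.454545=-0.3636; V=0.000000+0.800000+-0.363636=0.4364
k=2 src: inc=-0.363636, refl=-0.363636·0.200000=-0.0727; V=0.800000+-0.363636+-0.072727=0.3636
k=3 load: inc=-0.072727, refl=-0.072727·-0.454545=0.0331; V=0.436364+-0.072727+0.033058=0.3967
k=4 src: inc=0.033058, refl=0.033058·0.200000=0.0066; V=0.363636+0.033058+0.006612=0.4033
k=5 load: inc=0.006612, refl=0.006612·-0.454545=-0.0030; V=0.396694+0.006612+-0.003005=0.4003
k=6 src: inc=-0.003005, refl=-0.003005·0.200000=-0.0006; V=0.403306+-0.003005+-0.000601=0.3997
k=7 load: inc=-0.000601, refl=-0.000601·-0.454545=0.0003; V=0.400301+-0.000601+0.000273=0.4000
k=8 src: inc=0.000273, refl=0.000273·0.200000=0.0001; V=0.399699+0.000273+0.000055=0.4000
k=9 load: inc=0.000055, refl=0.000055·-0.454545=-0.0000; V=0.399973+0.000055+-0.000025=0.4000
k=10 src: inc=-0.000025, refl=-0.000025·0.200000=-0.0000; V=0.400027+-0.000025+-0.000005=0.4000

0 0 source 0.8000
1 2 load 0.4364
2 4 source 0.3636
3 6 load 0.3967
4 8 source 0.4033
5 10 load 0.4003
6 12 source 0.3997
7 14 load 0.4000
8 16 source 0.4000
9 18 load 0.4000
10 20 source 0.4000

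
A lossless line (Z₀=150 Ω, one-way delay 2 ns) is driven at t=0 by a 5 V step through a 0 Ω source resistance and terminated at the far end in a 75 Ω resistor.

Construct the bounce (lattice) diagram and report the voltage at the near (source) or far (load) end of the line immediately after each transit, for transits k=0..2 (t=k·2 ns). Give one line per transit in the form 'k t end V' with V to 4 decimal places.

Γ_L=-0.333333, Γ_S=-1.000000; launch V₁=5·150/150=5.000000
k=0 src: V=5.0000
k=1 load: inc=5.000000, refl=5.000000·-0.333333=-1.6667; V=0.000000+5.000000+-1.666667=3.3333
k=2 src: inc=-1.666667, refl=-1.666667·-1.000000=1.6667; V=5.000000+-1.666667+1.666667=5.0000

0 0 source 5.0000
1 2 load 3.3333
2 4 source 5.0000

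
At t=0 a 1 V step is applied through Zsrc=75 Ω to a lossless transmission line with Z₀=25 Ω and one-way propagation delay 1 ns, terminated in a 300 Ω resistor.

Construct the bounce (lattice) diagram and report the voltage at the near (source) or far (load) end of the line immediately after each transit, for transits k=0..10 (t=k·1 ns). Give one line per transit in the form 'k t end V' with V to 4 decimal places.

0 0 source 0.2500
1 1 load 0.4615
2 2 source 0.5673
3 3 load 0.6568
4 4 source 0.7016
5 5 load 0.7394
6 6 source 0.7583
7 7 load 0.7744
8 8 source 0.7824
9 9 load 0.7892
10 10 source 0.7925

Γ_L=0.846154, Γ_S=0.500000; launch V₁=1·25/100=0.250000
k=0 src: V=0.2500
k=1 load: inc=0.250000, refl=0.250000·0.846154=0.2115; V=0.000000+0.250000+0.211538=0.4615
k=2 src: inc=0.211538, refl=0.211538·0.500000=0.1058; V=0.250000+0.211538+0.105769=0.5673
k=3 load: inc=0.105769, refl=0.105769·0.846154=0.0895; V=0.461538+0.105769+0.089497=0.6568
k=4 src: inc=0.089497, refl=0.089497·0.500000=0.0447; V=0.567308+0.089497+0.044749=0.7016
k=5 load: inc=0.044749, refl=0.044749·0.846154=0.0379; V=0.656805+0.044749+0.037864=0.7394
k=6 src: inc=0.037864, refl=0.037864·0.500000=0.0189; V=0.701553+0.037864+0.018932=0.7583
k=7 load: inc=0.018932, refl=0.018932·0.846154=0.0160; V=0.739417+0.018932+0.016019=0.7744
k=8 src: inc=0.016019, refl=0.016019·0.500000=0.0080; V=0.758349+0.016019+0.008010=0.7824
k=9 load: inc=0.008010, refl=0.008010·0.846154=0.0068; V=0.774369+0.008010+0.006777=0.7892
k=10 src: inc=0.006777, refl=0.006777·0.500000=0.0034; V=0.782379+0.006777+0.003389=0.7925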